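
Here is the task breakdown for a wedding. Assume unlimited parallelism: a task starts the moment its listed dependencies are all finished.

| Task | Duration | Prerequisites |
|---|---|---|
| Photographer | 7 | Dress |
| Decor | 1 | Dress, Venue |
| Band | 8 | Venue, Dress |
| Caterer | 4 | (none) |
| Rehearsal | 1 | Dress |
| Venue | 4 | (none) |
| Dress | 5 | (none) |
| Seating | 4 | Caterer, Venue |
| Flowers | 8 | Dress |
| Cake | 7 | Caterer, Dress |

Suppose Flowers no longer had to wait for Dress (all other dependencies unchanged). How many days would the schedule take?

13

With the dependency in place, Dress→Flowers = 5+8 = 13 sets the finish at 13 days.
Without Dress→Flowers, Flowers's earliest start moves from 5 to 0.
New critical path: Dress→Band = 5+8 = 13 ⇒ 13 days.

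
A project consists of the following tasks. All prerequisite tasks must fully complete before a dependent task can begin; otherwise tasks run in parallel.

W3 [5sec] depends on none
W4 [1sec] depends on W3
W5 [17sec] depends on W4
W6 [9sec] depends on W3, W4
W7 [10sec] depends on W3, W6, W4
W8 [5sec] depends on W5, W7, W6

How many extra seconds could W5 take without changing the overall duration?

Critical path: W3→W4→W6→W7→W8 = 5+1+9+10+5 = 30, so the finish is 30 seconds.
Longest path through W5: 28 seconds (earliest finish 23, latest finish 25).
So W5 can slip 25 − 23 = 2 seconds.

2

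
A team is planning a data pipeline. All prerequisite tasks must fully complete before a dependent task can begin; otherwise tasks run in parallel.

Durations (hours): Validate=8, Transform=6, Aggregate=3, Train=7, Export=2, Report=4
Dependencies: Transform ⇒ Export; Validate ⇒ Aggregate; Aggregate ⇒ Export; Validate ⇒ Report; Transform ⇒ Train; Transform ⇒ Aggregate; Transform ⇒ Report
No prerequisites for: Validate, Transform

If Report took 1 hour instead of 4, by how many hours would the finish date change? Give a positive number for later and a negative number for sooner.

0

Critical path before the change: Validate→Aggregate→Export = 8+3+2 = 13 giving 13 hours.
Report has 1 hour of float (longest path through it is 12).
That remains the longest chain; total 13 hours.
Change in finish: 13 − 13 = +0 hours.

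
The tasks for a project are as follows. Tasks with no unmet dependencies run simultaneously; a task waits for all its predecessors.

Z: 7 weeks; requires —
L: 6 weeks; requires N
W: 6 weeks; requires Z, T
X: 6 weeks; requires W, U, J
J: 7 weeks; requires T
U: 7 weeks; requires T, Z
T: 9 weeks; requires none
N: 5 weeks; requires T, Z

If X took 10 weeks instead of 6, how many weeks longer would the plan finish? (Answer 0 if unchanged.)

As given, the longest chain is T→J→X = 9+7+6 = 22, so the finish is 22 weeks.
Since X is critical, the +4 change carries straight to that chain (now 26 weeks).
That remains the longest chain; total 26 weeks.
Change in finish: 26 − 22 = +4 weeks.

4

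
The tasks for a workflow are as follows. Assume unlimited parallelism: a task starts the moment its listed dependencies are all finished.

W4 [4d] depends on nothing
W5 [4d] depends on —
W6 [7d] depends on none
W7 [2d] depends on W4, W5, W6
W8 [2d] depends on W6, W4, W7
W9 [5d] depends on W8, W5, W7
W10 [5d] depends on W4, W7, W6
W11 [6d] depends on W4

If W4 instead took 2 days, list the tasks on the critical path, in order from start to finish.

W6, W7, W8, W9

The binding path is W6→W7→W8→W9 = 7+2+2+5 = 16; finish at 16 days.
W4 has 3 days of float (longest path through it is 13).
No other chain overtakes it, so the finish is 16 days.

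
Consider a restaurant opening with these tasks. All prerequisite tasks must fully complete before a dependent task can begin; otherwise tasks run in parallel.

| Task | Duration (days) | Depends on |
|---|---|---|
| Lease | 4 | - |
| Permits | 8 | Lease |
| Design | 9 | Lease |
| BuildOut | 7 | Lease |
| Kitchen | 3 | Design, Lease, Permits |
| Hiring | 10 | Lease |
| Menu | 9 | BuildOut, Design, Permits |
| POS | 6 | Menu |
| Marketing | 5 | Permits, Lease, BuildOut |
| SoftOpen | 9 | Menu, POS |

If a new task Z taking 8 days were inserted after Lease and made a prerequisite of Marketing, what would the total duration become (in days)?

Originally the restaurant opening takes 37 days.
With Z inserted, Marketing now waits for max(Permits, Lease, BuildOut, Z).
New critical path: Lease→Design→Menu→POS→SoftOpen = 4+9+9+6+9 = 37 ⇒ 37 days.

37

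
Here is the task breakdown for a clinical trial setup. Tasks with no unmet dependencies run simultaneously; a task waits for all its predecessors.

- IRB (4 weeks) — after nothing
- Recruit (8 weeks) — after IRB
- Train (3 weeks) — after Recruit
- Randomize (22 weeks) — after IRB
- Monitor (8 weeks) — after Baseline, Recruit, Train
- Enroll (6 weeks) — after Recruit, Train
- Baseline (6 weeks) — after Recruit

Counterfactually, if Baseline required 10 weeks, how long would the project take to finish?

The binding path is IRB→Recruit→Baseline→Monitor = 4+8+6+8 = 26; finish at 26 weeks.
Baseline is on the critical path; changing it to 10 makes that path 30 weeks.
That remains the longest chain; total 30 weeks.

30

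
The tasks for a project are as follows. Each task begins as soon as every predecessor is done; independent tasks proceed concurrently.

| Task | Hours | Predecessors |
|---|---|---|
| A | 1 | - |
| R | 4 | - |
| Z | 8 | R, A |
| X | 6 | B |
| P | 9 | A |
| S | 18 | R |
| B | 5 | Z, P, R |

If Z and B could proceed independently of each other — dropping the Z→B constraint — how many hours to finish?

22

With the dependency in place, R→Z→B→X = 4+8+5+6 = 23 sets the finish at 23 hours.
Without Z→B, B's earliest start moves from 12 to 10.
After: R→S = 4+18 = 22 → 22 hours.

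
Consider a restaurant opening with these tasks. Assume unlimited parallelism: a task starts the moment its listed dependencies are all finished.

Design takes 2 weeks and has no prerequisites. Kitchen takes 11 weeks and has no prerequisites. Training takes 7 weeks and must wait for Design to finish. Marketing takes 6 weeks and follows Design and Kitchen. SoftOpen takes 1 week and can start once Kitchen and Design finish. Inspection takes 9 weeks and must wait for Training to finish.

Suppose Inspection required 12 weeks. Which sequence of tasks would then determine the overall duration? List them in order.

Design, Training, Inspection

Baseline: Design→Training→Inspection = 2+7+9 = 18 → 18 weeks.
Since Inspection is critical, the +3 change carries straight to that chain (now 21 weeks).
That remains the longest chain; total 21 weeks.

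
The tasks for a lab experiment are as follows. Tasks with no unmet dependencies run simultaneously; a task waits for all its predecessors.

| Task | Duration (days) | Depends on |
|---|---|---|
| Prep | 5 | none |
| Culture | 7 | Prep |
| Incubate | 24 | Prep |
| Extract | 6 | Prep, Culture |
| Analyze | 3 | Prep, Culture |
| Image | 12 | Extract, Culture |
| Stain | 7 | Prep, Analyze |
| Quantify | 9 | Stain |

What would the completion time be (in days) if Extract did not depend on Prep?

31

With the dependency in place, Prep→Culture→Analyze→Stain→Quantify = 5+7+3+7+9 = 31 sets the finish at 31 days.
Dropping Prep→Extract doesn't change Extract's earliest start (12); another predecessor still binds.
New critical path: Prep→Culture→Analyze→Stain→Quantify = 5+7+3+7+9 = 31 ⇒ 31 days.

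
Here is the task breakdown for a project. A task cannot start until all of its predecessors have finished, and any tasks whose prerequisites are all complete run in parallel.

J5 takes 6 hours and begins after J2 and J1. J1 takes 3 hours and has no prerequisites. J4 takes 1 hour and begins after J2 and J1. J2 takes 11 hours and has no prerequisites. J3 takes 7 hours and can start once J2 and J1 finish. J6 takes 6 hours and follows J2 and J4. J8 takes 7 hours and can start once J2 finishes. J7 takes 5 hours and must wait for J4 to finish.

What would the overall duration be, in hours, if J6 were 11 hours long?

As given, the longest chain is J2→J4→J6 = 11+1+6 = 18, so the finish is 18 hours.
J6 is on the critical path; changing it to 11 makes that path 23 hours.
No other chain overtakes it, so the finish is 23 hours.

23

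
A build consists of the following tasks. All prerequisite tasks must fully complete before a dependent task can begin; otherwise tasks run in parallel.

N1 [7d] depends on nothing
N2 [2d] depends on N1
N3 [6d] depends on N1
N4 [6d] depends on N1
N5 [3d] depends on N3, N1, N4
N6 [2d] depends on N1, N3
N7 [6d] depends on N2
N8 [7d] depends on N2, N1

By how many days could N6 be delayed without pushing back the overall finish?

N1→N2→N8 = 7+2+7 = 16 sets the makespan at 16 days.
N6 finishes as early as 15 and must finish by 16.
Slack of N6 = 14 − 13 = 1 day.

1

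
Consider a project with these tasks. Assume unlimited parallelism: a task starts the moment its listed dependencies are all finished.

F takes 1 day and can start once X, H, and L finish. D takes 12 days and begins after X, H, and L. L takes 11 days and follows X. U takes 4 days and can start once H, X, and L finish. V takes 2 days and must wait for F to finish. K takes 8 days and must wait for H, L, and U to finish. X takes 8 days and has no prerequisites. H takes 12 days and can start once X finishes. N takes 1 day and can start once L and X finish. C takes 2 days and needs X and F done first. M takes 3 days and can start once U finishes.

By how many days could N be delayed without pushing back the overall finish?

Critical path: X→H→U→K = 8+12+4+8 = 32, so the finish is 32 days.
N finishes as early as 20 and must finish by 32.
So N can slip 32 − 20 = 12 days.

12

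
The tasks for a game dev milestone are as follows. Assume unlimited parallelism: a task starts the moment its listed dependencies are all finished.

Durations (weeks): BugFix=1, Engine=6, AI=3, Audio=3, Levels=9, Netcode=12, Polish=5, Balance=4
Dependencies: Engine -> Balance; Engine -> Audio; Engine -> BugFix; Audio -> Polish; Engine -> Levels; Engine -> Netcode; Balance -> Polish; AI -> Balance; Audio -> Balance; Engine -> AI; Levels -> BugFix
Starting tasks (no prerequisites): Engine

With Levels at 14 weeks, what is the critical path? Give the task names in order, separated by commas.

Engine, Levels, BugFix

The binding path is Engine→Audio→Balance→Polish = 6+3+4+5 = 18; finish at 18 weeks.
The longest path through Levels is only 16 weeks, so Levels has float 2.
The binding chain switches to Engine→Levels→BugFix = 6+14+1 = 21; finish 21 weeks.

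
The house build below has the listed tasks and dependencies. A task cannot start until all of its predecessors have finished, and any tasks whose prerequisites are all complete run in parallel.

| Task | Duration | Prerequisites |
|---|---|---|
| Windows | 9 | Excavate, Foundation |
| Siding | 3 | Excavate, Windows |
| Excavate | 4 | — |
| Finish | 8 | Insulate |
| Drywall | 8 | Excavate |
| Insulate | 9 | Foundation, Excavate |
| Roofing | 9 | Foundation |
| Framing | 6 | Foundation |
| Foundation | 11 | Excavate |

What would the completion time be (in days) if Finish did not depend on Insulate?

27

Before: longest chain Excavate→Foundation→Insulate→Finish = 4+11+9+8 = 32, finish 32.
Without Insulate→Finish, Finish's earliest start moves from 24 to 0.
After: Excavate→Foundation→Windows→Siding = 4+11+9+3 = 27 → 27 days.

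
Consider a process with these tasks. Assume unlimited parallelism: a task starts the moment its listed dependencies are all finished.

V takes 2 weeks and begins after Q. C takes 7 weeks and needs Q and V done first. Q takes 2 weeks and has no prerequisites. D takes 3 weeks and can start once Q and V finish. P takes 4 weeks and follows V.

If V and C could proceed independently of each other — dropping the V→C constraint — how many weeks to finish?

9

Original critical path: Q→V→C = 2+2+7 = 11 ⇒ 11 weeks.
Without V→C, C's earliest start moves from 4 to 2.
After: Q→C = 2+7 = 9 → 9 weeks.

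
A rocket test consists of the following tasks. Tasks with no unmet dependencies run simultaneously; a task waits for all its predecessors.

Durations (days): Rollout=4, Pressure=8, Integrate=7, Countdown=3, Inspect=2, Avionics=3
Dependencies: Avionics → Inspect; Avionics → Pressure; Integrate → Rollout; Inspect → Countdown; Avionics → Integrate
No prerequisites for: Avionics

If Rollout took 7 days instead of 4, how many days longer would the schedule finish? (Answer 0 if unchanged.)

3

Baseline: Avionics→Integrate→Rollout = 3+7+4 = 14 → 14 days.
Rollout lies on that path, so at 7 days the path becomes 17 days.
The critical path is still Avionics→Integrate→Rollout; finish is now 17 days.
Change in finish: 17 − 14 = +3 days.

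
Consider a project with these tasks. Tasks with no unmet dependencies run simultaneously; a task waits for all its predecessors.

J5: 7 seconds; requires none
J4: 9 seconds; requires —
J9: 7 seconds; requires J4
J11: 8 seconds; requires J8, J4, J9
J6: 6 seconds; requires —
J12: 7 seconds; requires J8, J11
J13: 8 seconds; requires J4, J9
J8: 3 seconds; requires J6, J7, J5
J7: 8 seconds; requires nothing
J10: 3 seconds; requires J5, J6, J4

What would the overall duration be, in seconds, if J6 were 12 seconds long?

31

As given, the longest chain is J4→J9→J11→J12 = 9+7+8+7 = 31, so the finish is 31 seconds.
The longest path through J6 is only 24 seconds, so J6 has float 7.
The critical path is still J4→J9→J11→J12; finish is now 31 seconds.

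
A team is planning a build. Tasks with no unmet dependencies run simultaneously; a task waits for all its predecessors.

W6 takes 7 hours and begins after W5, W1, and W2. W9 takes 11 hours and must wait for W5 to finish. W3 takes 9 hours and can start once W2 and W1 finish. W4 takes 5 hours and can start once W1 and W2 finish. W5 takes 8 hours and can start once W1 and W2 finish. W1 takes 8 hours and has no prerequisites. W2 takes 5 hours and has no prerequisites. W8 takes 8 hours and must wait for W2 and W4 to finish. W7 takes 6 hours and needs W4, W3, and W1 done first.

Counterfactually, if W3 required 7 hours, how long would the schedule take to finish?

27

Critical path before the change: W1→W5→W9 = 8+8+11 = 27 giving 27 hours.
W3 has 4 hours of float (longest path through it is 23).
The critical path is still W1→W5→W9; finish is now 27 hours.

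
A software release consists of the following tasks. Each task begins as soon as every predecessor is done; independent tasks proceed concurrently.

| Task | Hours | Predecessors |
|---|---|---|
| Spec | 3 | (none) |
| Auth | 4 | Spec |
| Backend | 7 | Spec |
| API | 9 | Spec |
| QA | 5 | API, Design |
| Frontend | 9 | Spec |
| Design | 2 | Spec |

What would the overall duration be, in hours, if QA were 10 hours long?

22

The binding path is Spec→API→QA = 3+9+5 = 17; finish at 17 hours.
QA is on the critical path; changing it to 10 makes that path 22 hours.
That remains the longest chain; total 22 hours.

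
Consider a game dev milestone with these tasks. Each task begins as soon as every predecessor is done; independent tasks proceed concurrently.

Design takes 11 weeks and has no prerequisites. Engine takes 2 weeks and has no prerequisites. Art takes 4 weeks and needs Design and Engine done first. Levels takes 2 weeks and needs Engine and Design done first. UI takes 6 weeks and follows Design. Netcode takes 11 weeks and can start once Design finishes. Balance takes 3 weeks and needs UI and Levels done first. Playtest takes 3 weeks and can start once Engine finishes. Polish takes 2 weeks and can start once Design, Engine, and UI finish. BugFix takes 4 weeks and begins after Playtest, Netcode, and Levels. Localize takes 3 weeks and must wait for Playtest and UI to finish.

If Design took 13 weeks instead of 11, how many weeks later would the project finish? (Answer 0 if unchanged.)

Baseline: Design→Netcode→BugFix = 11+11+4 = 26 → 26 weeks.
Design lies on that path, so at 13 weeks the path becomes 28 weeks.
No other chain overtakes it, so the finish is 28 weeks.
Change in finish: 28 − 26 = +2 weeks.

2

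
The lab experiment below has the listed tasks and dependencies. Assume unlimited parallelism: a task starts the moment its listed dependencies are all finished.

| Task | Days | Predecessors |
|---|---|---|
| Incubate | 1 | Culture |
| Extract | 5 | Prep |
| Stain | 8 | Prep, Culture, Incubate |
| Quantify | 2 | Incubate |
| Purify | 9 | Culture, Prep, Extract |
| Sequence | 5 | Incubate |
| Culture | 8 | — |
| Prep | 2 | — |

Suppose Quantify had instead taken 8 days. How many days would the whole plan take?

17

Actual critical path: Culture→Incubate→Stain = 8+1+8 = 17 ⇒ 17 days.
Quantify is off the critical path — its longest chain is 11 days, giving 6 of slack.
No other chain overtakes it, so the finish is 17 days.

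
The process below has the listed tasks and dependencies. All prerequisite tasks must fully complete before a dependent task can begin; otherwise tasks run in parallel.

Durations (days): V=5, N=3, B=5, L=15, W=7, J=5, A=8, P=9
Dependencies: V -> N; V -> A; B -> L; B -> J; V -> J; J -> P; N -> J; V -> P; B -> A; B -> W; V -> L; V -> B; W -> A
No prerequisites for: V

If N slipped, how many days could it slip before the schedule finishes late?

3

Critical path: V→B→L = 5+5+15 = 25, so the finish is 25 days.
The longest chain containing N totals 22 days.
Float = 25 − 22 = 3.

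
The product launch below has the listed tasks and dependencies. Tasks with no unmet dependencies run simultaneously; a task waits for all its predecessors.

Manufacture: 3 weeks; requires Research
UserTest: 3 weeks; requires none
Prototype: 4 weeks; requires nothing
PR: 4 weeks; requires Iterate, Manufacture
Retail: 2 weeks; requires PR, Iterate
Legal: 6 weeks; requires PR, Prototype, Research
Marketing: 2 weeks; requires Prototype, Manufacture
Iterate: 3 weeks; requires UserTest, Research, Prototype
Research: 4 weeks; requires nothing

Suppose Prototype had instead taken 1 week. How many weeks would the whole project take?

Actual critical path: Prototype→Iterate→PR→Legal = 4+3+4+6 = 17 ⇒ 17 weeks.
Since Prototype is critical, the -3 change carries straight to that chain (now 14 weeks).
New critical path: Research→Iterate→PR→Legal = 4+3+4+6 = 17 ⇒ 17 weeks.

17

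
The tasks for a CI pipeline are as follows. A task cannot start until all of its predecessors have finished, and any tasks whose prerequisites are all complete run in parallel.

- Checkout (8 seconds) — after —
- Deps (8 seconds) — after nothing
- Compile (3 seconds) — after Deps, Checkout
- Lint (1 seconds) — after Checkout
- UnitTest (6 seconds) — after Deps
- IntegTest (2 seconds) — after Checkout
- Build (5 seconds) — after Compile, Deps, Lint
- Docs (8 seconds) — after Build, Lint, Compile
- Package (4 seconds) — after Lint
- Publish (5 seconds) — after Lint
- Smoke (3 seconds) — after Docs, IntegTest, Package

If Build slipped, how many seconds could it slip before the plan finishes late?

0

Critical path: Checkout→Compile→Build→Docs→Smoke = 8+3+5+8+3 = 27, so the finish is 27 seconds.
The longest chain containing Build totals 27 seconds.
Slack of Build = 11 − 11 = 0 seconds.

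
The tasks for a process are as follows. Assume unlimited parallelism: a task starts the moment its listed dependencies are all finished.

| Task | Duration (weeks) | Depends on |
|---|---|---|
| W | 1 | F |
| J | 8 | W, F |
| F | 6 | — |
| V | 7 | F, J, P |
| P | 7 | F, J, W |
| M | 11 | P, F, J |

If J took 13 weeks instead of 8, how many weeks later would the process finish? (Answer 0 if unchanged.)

Actual critical path: F→W→J→P→M = 6+1+8+7+11 = 33 ⇒ 33 weeks.
Since J is critical, the +5 change carries straight to that chain (now 38 weeks).
The critical path is still F→W→J→P→M; finish is now 38 weeks.
Change in finish: 38 − 33 = +5 weeks.

5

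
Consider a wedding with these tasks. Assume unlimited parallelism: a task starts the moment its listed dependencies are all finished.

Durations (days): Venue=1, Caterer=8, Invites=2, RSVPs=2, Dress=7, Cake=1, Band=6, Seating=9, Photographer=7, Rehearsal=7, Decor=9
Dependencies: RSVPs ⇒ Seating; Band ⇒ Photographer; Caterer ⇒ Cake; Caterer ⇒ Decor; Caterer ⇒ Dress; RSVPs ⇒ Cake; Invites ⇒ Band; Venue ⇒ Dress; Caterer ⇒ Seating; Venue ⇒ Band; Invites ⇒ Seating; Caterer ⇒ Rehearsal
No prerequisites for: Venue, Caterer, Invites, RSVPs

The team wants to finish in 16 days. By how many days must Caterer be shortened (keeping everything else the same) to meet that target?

Current finish: 17 days; target: 16.
Caterer is on every critical path, so each day cut from Caterer cuts the finish by one (this holds down to a finish of 15).
Need 17 − 16 = 1 day off Caterer → Caterer becomes 7 days, finish becomes 16.

1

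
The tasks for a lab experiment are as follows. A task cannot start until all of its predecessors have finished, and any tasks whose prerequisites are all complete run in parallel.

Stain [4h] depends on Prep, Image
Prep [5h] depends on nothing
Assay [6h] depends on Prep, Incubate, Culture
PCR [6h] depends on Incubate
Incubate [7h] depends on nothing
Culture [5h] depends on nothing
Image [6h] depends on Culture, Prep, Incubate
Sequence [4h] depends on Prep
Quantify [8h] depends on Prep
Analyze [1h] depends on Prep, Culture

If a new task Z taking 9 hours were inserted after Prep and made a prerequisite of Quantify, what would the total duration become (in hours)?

22

Originally the plan takes 17 hours.
With Z inserted, Quantify now waits for max(Prep, Z).
New critical path: Prep→Z→Quantify = 5+9+8 = 22 ⇒ 22 hours.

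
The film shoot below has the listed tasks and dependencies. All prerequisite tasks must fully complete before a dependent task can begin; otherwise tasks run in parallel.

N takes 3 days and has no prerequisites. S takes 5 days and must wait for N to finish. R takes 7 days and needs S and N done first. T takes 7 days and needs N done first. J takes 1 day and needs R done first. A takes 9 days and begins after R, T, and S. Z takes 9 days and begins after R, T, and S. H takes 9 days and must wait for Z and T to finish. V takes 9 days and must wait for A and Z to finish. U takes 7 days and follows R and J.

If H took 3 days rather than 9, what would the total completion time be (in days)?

33

The binding path is N→S→R→Z→H = 3+5+7+9+9 = 33; finish at 33 days.
H is on the critical path; changing it to 3 makes that path 27 days.
Now N→S→R→A→V = 3+5+7+9+9 = 33 is longest, so the finish becomes 33 days.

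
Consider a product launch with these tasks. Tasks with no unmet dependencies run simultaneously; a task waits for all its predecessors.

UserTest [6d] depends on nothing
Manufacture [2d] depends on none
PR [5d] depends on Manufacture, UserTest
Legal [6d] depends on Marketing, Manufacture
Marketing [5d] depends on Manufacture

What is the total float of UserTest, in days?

The longest chain is Manufacture→Marketing→Legal = 2+5+6 = 13; overall finish 13 days.
The longest chain containing UserTest totals 11 days.
Slack of UserTest = 2 − 0 = 2 days.

2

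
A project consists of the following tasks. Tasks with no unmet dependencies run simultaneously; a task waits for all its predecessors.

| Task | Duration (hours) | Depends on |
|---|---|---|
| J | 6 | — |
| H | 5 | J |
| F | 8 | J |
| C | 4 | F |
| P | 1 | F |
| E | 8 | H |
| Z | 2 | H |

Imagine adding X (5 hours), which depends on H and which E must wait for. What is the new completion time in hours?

24

Originally the project takes 19 hours.
With X inserted, E now waits for max(H, X).
New critical path: J→H→X→E = 6+5+5+8 = 24 ⇒ 24 hours.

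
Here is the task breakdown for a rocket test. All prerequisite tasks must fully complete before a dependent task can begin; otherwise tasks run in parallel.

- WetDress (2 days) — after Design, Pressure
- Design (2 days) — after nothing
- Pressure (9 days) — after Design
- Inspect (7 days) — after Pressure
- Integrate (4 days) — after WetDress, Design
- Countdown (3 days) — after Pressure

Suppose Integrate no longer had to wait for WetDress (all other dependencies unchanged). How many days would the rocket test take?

18

Before: longest chain Design→Pressure→Inspect = 2+9+7 = 18, finish 18.
Without WetDress→Integrate, Integrate's earliest start moves from 13 to 2.
The longest chain is now Design→Pressure→Inspect = 2+9+7 = 18, so the rocket test takes 18 days.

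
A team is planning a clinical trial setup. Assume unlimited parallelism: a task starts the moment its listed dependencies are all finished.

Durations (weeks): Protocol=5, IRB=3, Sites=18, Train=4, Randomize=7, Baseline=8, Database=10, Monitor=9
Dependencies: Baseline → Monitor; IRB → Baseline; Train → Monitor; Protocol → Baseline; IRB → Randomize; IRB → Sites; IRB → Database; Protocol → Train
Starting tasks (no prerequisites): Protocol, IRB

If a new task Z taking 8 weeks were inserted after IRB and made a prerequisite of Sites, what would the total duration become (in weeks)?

29

Originally the job takes 22 weeks.
With Z inserted, Sites now waits for max(IRB, Z).
New critical path: IRB→Z→Sites = 3+8+18 = 29 ⇒ 29 weeks.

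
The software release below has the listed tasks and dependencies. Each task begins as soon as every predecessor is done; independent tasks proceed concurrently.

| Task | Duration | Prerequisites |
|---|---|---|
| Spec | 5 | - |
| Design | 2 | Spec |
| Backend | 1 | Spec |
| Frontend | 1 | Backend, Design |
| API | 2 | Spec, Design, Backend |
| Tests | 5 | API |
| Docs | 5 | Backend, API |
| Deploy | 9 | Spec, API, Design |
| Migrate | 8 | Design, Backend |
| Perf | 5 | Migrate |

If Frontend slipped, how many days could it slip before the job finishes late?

12

The longest chain is Spec→Design→Migrate→Perf = 5+2+8+5 = 20; overall finish 20 days.
Frontend finishes as early as 8 and must finish by 20.
Float = 20 − 8 = 12.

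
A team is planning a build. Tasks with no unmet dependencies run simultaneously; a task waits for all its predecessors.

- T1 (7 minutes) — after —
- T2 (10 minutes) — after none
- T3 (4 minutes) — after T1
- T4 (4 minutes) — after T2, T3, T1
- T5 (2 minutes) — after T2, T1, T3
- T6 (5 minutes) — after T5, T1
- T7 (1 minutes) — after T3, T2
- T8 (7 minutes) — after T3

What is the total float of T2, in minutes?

1

Critical path: T1→T3→T5→T6 = 7+4+2+5 = 18, so the finish is 18 minutes.
T2 finishes as early as 10 and must finish by 11.
So T2 can slip 11 − 10 = 1 minute.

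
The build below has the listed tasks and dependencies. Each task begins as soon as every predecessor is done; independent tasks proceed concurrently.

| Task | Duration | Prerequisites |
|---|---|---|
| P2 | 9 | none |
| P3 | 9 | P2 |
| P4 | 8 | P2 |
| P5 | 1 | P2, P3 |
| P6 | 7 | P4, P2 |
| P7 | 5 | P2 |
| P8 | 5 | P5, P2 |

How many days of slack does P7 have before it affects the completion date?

The longest chain is P2→P3→P5→P8 = 9+9+1+5 = 24; overall finish 24 days.
Longest path through P7: 14 days (earliest finish 14, latest finish 24).
Slack of P7 = 19 − 9 = 10 days.

10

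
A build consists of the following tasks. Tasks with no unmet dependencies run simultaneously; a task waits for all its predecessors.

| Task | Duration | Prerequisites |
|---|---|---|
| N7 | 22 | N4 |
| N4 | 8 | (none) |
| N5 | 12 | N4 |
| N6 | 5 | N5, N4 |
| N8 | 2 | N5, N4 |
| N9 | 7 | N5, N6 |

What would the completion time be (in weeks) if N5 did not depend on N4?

Original critical path: N4→N5→N6→N9 = 8+12+5+7 = 32 ⇒ 32 weeks.
Without N4→N5, N5's earliest start moves from 8 to 0.
After: N4→N7 = 8+22 = 30 → 30 weeks.

30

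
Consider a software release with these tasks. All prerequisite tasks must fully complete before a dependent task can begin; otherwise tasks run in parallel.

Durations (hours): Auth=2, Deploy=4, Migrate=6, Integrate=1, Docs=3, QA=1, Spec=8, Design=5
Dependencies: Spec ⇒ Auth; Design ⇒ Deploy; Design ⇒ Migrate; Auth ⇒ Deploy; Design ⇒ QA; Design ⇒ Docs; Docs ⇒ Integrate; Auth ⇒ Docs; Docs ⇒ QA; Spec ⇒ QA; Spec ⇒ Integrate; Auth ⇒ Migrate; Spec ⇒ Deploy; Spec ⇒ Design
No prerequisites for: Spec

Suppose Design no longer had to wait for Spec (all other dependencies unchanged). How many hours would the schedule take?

Before: longest chain Spec→Design→Migrate = 8+5+6 = 19, finish 19.
Without Spec→Design, Design's earliest start moves from 8 to 0.
After: Spec→Auth→Migrate = 8+2+6 = 16 → 16 hours.

16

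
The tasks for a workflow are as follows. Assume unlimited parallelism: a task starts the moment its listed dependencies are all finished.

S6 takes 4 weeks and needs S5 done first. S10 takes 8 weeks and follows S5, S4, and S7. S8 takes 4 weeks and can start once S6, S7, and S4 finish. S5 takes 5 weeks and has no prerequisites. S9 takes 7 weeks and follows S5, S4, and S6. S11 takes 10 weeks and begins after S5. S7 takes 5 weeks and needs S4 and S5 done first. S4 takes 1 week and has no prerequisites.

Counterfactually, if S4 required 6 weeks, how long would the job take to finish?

19

Baseline: S5→S7→S10 = 5+5+8 = 18 → 18 weeks.
S4 is off the critical path — its longest chain is 14 weeks, giving 4 of slack.
The binding chain switches to S4→S7→S10 = 6+5+8 = 19; finish 19 weeks.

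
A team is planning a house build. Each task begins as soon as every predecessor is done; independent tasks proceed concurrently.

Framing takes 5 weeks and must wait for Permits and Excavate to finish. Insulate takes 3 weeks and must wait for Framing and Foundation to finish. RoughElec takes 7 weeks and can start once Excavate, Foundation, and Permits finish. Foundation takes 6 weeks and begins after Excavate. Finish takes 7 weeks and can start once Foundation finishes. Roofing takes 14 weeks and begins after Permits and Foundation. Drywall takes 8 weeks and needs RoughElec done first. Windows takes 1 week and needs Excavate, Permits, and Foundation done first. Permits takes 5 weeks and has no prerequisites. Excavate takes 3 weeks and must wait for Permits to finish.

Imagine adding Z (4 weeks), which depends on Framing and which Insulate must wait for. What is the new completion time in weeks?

29

Originally the job takes 29 weeks.
With Z inserted, Insulate now waits for max(Framing, Foundation, Z).
New critical path: Permits→Excavate→Foundation→RoughElec→Drywall = 5+3+6+7+8 = 29 ⇒ 29 weeks.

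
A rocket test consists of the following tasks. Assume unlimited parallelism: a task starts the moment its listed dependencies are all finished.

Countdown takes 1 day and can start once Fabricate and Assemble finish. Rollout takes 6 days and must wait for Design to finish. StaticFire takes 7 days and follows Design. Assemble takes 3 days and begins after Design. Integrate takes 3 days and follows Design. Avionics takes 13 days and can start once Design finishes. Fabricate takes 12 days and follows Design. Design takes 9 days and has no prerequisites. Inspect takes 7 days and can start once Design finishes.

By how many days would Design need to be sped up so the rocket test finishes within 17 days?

5

Current finish: 22 days; target: 17.
Design is on every critical path, so each day cut from Design cuts the finish by one (this holds down to a finish of 14).
Need 22 − 17 = 5 days off Design → Design becomes 4 days, finish becomes 17.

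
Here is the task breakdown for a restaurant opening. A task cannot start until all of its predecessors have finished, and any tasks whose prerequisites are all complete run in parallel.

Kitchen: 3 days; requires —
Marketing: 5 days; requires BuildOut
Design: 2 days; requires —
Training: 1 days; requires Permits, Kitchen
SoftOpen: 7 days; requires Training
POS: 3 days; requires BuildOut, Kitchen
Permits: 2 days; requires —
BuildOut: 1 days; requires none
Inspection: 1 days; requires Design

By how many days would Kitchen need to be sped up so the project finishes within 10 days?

1

Current finish: 11 days; target: 10.
Kitchen is on every critical path, so each day cut from Kitchen cuts the finish by one (this holds down to a finish of 10).
Need 11 − 10 = 1 day off Kitchen → Kitchen becomes 2 days, finish becomes 10.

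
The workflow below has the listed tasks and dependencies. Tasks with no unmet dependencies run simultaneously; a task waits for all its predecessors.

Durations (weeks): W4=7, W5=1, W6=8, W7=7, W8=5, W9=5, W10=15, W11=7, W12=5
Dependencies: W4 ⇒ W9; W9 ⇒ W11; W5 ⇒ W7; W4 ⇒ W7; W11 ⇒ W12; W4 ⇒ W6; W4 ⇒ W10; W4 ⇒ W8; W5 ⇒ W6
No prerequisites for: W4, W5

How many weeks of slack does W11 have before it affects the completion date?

0

W4→W9→W11→W12 = 7+5+7+5 = 24 sets the makespan at 24 weeks.
The longest chain containing W11 totals 24 weeks.
Float = 24 − 24 = 0.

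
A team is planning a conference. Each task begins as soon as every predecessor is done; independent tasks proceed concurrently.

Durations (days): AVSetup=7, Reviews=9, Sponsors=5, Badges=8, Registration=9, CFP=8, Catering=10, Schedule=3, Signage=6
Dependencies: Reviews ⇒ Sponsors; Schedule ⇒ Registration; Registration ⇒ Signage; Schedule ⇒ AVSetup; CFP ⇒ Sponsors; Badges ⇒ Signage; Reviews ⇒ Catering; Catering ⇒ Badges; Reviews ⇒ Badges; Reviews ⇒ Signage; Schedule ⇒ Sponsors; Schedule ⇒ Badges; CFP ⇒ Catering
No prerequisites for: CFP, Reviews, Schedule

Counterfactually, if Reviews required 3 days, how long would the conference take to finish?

32

Baseline: Reviews→Catering→Badges→Signage = 9+10+8+6 = 33 → 33 days.
Since Reviews is critical, the -6 change carries straight to that chain (now 27 days).
The binding chain switches to CFP→Catering→Badges→Signage = 8+10+8+6 = 32; finish 32 days.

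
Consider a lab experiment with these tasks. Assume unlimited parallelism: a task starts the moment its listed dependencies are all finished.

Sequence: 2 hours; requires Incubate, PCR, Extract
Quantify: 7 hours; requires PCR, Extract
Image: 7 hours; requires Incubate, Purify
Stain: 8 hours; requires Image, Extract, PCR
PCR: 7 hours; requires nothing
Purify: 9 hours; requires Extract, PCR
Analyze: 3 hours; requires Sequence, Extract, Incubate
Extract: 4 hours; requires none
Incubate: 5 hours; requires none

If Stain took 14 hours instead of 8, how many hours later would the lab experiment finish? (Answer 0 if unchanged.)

As given, the longest chain is PCR→Purify→Image→Stain = 7+9+7+8 = 31, so the finish is 31 hours.
Stain is on the critical path; changing it to 14 makes that path 37 hours.
That remains the longest chain; total 37 hours.
Change in finish: 37 − 31 = +6 hours.

6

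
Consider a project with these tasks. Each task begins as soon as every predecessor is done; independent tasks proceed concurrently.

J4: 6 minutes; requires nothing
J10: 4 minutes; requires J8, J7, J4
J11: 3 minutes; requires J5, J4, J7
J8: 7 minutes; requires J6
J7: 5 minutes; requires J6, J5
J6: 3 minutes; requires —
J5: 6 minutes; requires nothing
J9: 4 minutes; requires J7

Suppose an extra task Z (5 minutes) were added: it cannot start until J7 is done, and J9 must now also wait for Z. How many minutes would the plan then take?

20

Originally the plan takes 15 minutes.
With Z inserted, J9 now waits for max(J7, Z).
New critical path: J5→J7→Z→J9 = 6+5+5+4 = 20 ⇒ 20 minutes.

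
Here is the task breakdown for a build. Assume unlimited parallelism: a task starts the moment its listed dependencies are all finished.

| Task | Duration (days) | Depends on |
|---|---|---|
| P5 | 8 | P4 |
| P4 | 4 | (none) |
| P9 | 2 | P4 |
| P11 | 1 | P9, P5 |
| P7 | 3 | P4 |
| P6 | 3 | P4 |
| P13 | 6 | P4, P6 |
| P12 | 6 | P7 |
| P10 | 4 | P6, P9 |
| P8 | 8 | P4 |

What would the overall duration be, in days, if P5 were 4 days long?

Actual critical path: P4→P5→P11 = 4+8+1 = 13 ⇒ 13 days.
P5 lies on that path, so at 4 days the path becomes 9 days.
The binding chain switches to P4→P6→P13 = 4+3+6 = 13; finish 13 days.

13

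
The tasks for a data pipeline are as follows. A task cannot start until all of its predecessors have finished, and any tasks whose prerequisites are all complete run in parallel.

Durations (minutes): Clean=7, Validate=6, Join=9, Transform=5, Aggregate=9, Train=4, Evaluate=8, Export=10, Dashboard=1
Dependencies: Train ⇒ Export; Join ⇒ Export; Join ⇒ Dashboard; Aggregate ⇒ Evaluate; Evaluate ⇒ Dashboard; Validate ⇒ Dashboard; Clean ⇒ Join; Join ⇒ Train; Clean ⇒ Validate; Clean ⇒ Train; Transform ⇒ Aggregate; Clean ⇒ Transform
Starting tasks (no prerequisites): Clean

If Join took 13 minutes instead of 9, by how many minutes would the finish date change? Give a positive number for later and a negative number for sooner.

As given, the longest chain is Clean→Join→Train→Export = 7+9+4+10 = 30, so the finish is 30 minutes.
Join is on the critical path; changing it to 13 makes that path 34 minutes.
That remains the longest chain; total 34 minutes.
Change in finish: 34 − 30 = +4 minutes.

4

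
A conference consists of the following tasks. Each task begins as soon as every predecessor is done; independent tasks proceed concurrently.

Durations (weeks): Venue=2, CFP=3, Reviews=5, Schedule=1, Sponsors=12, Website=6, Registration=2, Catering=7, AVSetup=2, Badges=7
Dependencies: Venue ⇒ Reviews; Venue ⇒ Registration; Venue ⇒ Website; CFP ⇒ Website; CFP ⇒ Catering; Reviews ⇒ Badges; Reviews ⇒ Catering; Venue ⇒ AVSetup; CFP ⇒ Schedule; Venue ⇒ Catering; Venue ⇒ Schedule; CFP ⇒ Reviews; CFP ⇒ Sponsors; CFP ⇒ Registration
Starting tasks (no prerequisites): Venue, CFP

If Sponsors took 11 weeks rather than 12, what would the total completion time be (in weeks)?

Actual critical path: CFP→Sponsors = 3+12 = 15 ⇒ 15 weeks.
Sponsors lies on that path, so at 11 weeks the path becomes 14 weeks.
New critical path: CFP→Reviews→Catering = 3+5+7 = 15 ⇒ 15 weeks.

15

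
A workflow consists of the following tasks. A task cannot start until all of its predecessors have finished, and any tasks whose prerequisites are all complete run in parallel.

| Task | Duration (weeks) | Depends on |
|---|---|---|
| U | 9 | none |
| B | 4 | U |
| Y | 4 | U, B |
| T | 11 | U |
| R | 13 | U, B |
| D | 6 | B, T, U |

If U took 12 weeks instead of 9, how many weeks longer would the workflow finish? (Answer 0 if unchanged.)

3

Baseline: U→B→R = 9+4+13 = 26 → 26 weeks.
U is on the critical path; changing it to 12 makes that path 29 weeks.
The critical path is still U→B→R; finish is now 29 weeks.
Change in finish: 29 − 26 = +3 weeks.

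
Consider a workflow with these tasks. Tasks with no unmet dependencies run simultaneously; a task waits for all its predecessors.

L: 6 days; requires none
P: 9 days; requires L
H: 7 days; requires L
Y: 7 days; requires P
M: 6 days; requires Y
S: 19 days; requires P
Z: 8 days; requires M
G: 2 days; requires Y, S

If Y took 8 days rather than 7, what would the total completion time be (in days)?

37

As given, the longest chain is L→P→Y→M→Z = 6+9+7+6+8 = 36, so the finish is 36 days.
Y is on the critical path; changing it to 8 makes that path 37 days.
No other chain overtakes it, so the finish is 37 days.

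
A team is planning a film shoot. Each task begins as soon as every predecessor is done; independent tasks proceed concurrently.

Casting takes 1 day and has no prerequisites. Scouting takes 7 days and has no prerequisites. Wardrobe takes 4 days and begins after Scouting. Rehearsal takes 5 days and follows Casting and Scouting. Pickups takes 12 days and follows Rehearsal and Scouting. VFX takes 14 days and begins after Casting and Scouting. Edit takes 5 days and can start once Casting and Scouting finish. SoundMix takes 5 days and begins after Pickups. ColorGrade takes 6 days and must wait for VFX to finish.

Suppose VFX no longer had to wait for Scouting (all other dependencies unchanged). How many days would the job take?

Original critical path: Scouting→Rehearsal→Pickups→SoundMix = 7+5+12+5 = 29 ⇒ 29 days.
Without Scouting→VFX, VFX's earliest start moves from 7 to 1.
The longest chain is now Scouting→Rehearsal→Pickups→SoundMix = 7+5+12+5 = 29, so the job takes 29 days.

29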